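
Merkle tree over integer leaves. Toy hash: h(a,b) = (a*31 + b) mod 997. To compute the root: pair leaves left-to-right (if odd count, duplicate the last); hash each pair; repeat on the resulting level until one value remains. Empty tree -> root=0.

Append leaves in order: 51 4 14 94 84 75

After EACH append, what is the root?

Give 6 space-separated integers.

Answer: 51 588 730 810 459 171

Derivation:
After append 51 (leaves=[51]):
  L0: [51]
  root=51
After append 4 (leaves=[51, 4]):
  L0: [51, 4]
  L1: h(51,4)=(51*31+4)%997=588 -> [588]
  root=588
After append 14 (leaves=[51, 4, 14]):
  L0: [51, 4, 14]
  L1: h(51,4)=(51*31+4)%997=588 h(14,14)=(14*31+14)%997=448 -> [588, 448]
  L2: h(588,448)=(588*31+448)%997=730 -> [730]
  root=730
After append 94 (leaves=[51, 4, 14, 94]):
  L0: [51, 4, 14, 94]
  L1: h(51,4)=(51*31+4)%997=588 h(14,94)=(14*31+94)%997=528 -> [588, 528]
  L2: h(588,528)=(588*31+528)%997=810 -> [810]
  root=810
After append 84 (leaves=[51, 4, 14, 94, 84]):
  L0: [51, 4, 14, 94, 84]
  L1: h(51,4)=(51*31+4)%997=588 h(14,94)=(14*31+94)%997=528 h(84,84)=(84*31+84)%997=694 -> [588, 528, 694]
  L2: h(588,528)=(588*31+528)%997=810 h(694,694)=(694*31+694)%997=274 -> [810, 274]
  L3: h(810,274)=(810*31+274)%997=459 -> [459]
  root=459
After append 75 (leaves=[51, 4, 14, 94, 84, 75]):
  L0: [51, 4, 14, 94, 84, 75]
  L1: h(51,4)=(51*31+4)%997=588 h(14,94)=(14*31+94)%997=528 h(84,75)=(84*31+75)%997=685 -> [588, 528, 685]
  L2: h(588,528)=(588*31+528)%997=810 h(685,685)=(685*31+685)%997=983 -> [810, 983]
  L3: h(810,983)=(810*31+983)%997=171 -> [171]
  root=171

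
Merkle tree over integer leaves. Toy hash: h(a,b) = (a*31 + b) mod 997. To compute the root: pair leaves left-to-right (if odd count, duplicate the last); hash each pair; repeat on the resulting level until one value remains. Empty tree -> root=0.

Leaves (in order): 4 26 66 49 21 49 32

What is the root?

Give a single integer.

L0: [4, 26, 66, 49, 21, 49, 32]
L1: h(4,26)=(4*31+26)%997=150 h(66,49)=(66*31+49)%997=101 h(21,49)=(21*31+49)%997=700 h(32,32)=(32*31+32)%997=27 -> [150, 101, 700, 27]
L2: h(150,101)=(150*31+101)%997=763 h(700,27)=(700*31+27)%997=790 -> [763, 790]
L3: h(763,790)=(763*31+790)%997=515 -> [515]

Answer: 515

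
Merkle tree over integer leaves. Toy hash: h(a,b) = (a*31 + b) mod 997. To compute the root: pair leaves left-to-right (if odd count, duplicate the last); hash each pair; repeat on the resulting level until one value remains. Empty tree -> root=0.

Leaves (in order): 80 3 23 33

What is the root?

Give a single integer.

L0: [80, 3, 23, 33]
L1: h(80,3)=(80*31+3)%997=489 h(23,33)=(23*31+33)%997=746 -> [489, 746]
L2: h(489,746)=(489*31+746)%997=950 -> [950]

Answer: 950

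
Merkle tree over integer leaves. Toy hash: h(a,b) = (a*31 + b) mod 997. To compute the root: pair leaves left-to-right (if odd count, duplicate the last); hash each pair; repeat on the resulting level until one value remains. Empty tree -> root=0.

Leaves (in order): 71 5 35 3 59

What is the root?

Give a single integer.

L0: [71, 5, 35, 3, 59]
L1: h(71,5)=(71*31+5)%997=212 h(35,3)=(35*31+3)%997=91 h(59,59)=(59*31+59)%997=891 -> [212, 91, 891]
L2: h(212,91)=(212*31+91)%997=681 h(891,891)=(891*31+891)%997=596 -> [681, 596]
L3: h(681,596)=(681*31+596)%997=770 -> [770]

Answer: 770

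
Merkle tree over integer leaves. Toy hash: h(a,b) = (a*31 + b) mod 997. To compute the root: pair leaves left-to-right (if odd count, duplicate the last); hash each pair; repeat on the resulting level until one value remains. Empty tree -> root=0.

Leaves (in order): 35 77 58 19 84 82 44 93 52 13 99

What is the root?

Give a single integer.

L0: [35, 77, 58, 19, 84, 82, 44, 93, 52, 13, 99]
L1: h(35,77)=(35*31+77)%997=165 h(58,19)=(58*31+19)%997=820 h(84,82)=(84*31+82)%997=692 h(44,93)=(44*31+93)%997=460 h(52,13)=(52*31+13)%997=628 h(99,99)=(99*31+99)%997=177 -> [165, 820, 692, 460, 628, 177]
L2: h(165,820)=(165*31+820)%997=950 h(692,460)=(692*31+460)%997=975 h(628,177)=(628*31+177)%997=702 -> [950, 975, 702]
L3: h(950,975)=(950*31+975)%997=515 h(702,702)=(702*31+702)%997=530 -> [515, 530]
L4: h(515,530)=(515*31+530)%997=543 -> [543]

Answer: 543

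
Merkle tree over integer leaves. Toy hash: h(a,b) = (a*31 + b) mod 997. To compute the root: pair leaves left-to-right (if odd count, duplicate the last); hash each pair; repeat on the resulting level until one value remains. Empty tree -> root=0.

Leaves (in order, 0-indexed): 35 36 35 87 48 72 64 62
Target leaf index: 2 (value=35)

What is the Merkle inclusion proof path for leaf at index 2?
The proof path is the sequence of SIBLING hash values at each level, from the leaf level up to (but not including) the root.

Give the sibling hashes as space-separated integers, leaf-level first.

L0 (leaves): [35, 36, 35, 87, 48, 72, 64, 62], target index=2
L1: h(35,36)=(35*31+36)%997=124 [pair 0] h(35,87)=(35*31+87)%997=175 [pair 1] h(48,72)=(48*31+72)%997=563 [pair 2] h(64,62)=(64*31+62)%997=52 [pair 3] -> [124, 175, 563, 52]
  Sibling for proof at L0: 87
L2: h(124,175)=(124*31+175)%997=31 [pair 0] h(563,52)=(563*31+52)%997=556 [pair 1] -> [31, 556]
  Sibling for proof at L1: 124
L3: h(31,556)=(31*31+556)%997=520 [pair 0] -> [520]
  Sibling for proof at L2: 556
Root: 520
Proof path (sibling hashes from leaf to root): [87, 124, 556]

Answer: 87 124 556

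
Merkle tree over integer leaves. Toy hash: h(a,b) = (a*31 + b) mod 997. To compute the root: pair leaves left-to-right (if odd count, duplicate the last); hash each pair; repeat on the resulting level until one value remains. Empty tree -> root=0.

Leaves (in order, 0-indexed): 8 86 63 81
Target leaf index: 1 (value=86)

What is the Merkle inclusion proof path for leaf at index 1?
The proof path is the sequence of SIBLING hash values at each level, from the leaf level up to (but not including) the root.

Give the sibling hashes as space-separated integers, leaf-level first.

L0 (leaves): [8, 86, 63, 81], target index=1
L1: h(8,86)=(8*31+86)%997=334 [pair 0] h(63,81)=(63*31+81)%997=40 [pair 1] -> [334, 40]
  Sibling for proof at L0: 8
L2: h(334,40)=(334*31+40)%997=424 [pair 0] -> [424]
  Sibling for proof at L1: 40
Root: 424
Proof path (sibling hashes from leaf to root): [8, 40]

Answer: 8 40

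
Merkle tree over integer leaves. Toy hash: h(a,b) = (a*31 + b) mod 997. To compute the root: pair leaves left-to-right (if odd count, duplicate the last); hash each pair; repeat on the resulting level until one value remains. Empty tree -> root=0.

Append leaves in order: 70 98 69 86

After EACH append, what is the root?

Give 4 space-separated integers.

After append 70 (leaves=[70]):
  L0: [70]
  root=70
After append 98 (leaves=[70, 98]):
  L0: [70, 98]
  L1: h(70,98)=(70*31+98)%997=274 -> [274]
  root=274
After append 69 (leaves=[70, 98, 69]):
  L0: [70, 98, 69]
  L1: h(70,98)=(70*31+98)%997=274 h(69,69)=(69*31+69)%997=214 -> [274, 214]
  L2: h(274,214)=(274*31+214)%997=732 -> [732]
  root=732
After append 86 (leaves=[70, 98, 69, 86]):
  L0: [70, 98, 69, 86]
  L1: h(70,98)=(70*31+98)%997=274 h(69,86)=(69*31+86)%997=231 -> [274, 231]
  L2: h(274,231)=(274*31+231)%997=749 -> [749]
  root=749

Answer: 70 274 732 749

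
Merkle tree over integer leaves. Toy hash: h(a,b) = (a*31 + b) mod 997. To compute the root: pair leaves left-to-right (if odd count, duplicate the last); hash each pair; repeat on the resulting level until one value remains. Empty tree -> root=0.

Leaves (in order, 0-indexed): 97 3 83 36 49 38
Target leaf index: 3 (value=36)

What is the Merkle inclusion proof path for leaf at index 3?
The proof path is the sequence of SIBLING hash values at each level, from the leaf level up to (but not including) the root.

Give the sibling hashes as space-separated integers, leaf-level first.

Answer: 83 19 971

Derivation:
L0 (leaves): [97, 3, 83, 36, 49, 38], target index=3
L1: h(97,3)=(97*31+3)%997=19 [pair 0] h(83,36)=(83*31+36)%997=615 [pair 1] h(49,38)=(49*31+38)%997=560 [pair 2] -> [19, 615, 560]
  Sibling for proof at L0: 83
L2: h(19,615)=(19*31+615)%997=207 [pair 0] h(560,560)=(560*31+560)%997=971 [pair 1] -> [207, 971]
  Sibling for proof at L1: 19
L3: h(207,971)=(207*31+971)%997=409 [pair 0] -> [409]
  Sibling for proof at L2: 971
Root: 409
Proof path (sibling hashes from leaf to root): [83, 19, 971]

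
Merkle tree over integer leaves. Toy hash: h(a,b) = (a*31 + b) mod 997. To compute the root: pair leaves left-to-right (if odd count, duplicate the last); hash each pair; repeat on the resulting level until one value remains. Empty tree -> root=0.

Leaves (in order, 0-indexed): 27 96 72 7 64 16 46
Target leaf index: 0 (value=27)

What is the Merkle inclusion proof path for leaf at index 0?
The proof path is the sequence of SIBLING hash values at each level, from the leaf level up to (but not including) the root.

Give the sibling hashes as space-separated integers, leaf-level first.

Answer: 96 245 661

Derivation:
L0 (leaves): [27, 96, 72, 7, 64, 16, 46], target index=0
L1: h(27,96)=(27*31+96)%997=933 [pair 0] h(72,7)=(72*31+7)%997=245 [pair 1] h(64,16)=(64*31+16)%997=6 [pair 2] h(46,46)=(46*31+46)%997=475 [pair 3] -> [933, 245, 6, 475]
  Sibling for proof at L0: 96
L2: h(933,245)=(933*31+245)%997=255 [pair 0] h(6,475)=(6*31+475)%997=661 [pair 1] -> [255, 661]
  Sibling for proof at L1: 245
L3: h(255,661)=(255*31+661)%997=590 [pair 0] -> [590]
  Sibling for proof at L2: 661
Root: 590
Proof path (sibling hashes from leaf to root): [96, 245, 661]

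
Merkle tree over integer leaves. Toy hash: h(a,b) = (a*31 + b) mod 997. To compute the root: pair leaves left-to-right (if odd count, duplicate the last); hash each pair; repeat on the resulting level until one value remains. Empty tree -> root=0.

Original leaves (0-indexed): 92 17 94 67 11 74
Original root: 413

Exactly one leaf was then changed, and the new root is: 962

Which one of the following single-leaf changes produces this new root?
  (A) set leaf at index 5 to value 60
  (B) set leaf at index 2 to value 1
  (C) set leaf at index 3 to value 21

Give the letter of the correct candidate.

Answer: A

Derivation:
Original leaves: [92, 17, 94, 67, 11, 74]
Target new root: 962
Try each candidate change and compute the resulting root:
Candidate A: set leaf[5] = 60 -> leaves = [92, 17, 94, 67, 11, 60]
  L0: [92, 17, 94, 67, 11, 60]
  L1: h(92,17)=(92*31+17)%997=875 h(94,67)=(94*31+67)%997=987 h(11,60)=(11*31+60)%997=401 -> [875, 987, 401]
  L2: h(875,987)=(875*31+987)%997=196 h(401,401)=(401*31+401)%997=868 -> [196, 868]
  L3: h(196,868)=(196*31+868)%997=962 -> [962]
  root = 962 == target 962  ** MATCH **
Candidate B: set leaf[2] = 1 -> leaves = [92, 17, 1, 67, 11, 74]
  L0: [92, 17, 1, 67, 11, 74]
  L1: h(92,17)=(92*31+17)%997=875 h(1,67)=(1*31+67)%997=98 h(11,74)=(11*31+74)%997=415 -> [875, 98, 415]
  L2: h(875,98)=(875*31+98)%997=304 h(415,415)=(415*31+415)%997=319 -> [304, 319]
  L3: h(304,319)=(304*31+319)%997=770 -> [770]
  root = 770 != target 962
Candidate C: set leaf[3] = 21 -> leaves = [92, 17, 94, 21, 11, 74]
  L0: [92, 17, 94, 21, 11, 74]
  L1: h(92,17)=(92*31+17)%997=875 h(94,21)=(94*31+21)%997=941 h(11,74)=(11*31+74)%997=415 -> [875, 941, 415]
  L2: h(875,941)=(875*31+941)%997=150 h(415,415)=(415*31+415)%997=319 -> [150, 319]
  L3: h(150,319)=(150*31+319)%997=981 -> [981]
  root = 981 != target 962
Candidate A produces the target root.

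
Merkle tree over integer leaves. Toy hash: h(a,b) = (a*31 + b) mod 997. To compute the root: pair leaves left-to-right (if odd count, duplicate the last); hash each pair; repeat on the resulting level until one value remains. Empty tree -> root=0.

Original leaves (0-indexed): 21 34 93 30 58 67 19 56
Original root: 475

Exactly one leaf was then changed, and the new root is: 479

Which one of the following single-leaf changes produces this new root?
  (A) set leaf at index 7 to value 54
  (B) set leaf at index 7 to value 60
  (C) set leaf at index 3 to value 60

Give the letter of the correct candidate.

Answer: B

Derivation:
Original leaves: [21, 34, 93, 30, 58, 67, 19, 56]
Target new root: 479
Try each candidate change and compute the resulting root:
Candidate A: set leaf[7] = 54 -> leaves = [21, 34, 93, 30, 58, 67, 19, 54]
  L0: [21, 34, 93, 30, 58, 67, 19, 54]
  L1: h(21,34)=(21*31+34)%997=685 h(93,30)=(93*31+30)%997=919 h(58,67)=(58*31+67)%997=868 h(19,54)=(19*31+54)%997=643 -> [685, 919, 868, 643]
  L2: h(685,919)=(685*31+919)%997=220 h(868,643)=(868*31+643)%997=632 -> [220, 632]
  L3: h(220,632)=(220*31+632)%997=473 -> [473]
  root = 473 != target 479
Candidate B: set leaf[7] = 60 -> leaves = [21, 34, 93, 30, 58, 67, 19, 60]
  L0: [21, 34, 93, 30, 58, 67, 19, 60]
  L1: h(21,34)=(21*31+34)%997=685 h(93,30)=(93*31+30)%997=919 h(58,67)=(58*31+67)%997=868 h(19,60)=(19*31+60)%997=649 -> [685, 919, 868, 649]
  L2: h(685,919)=(685*31+919)%997=220 h(868,649)=(868*31+649)%997=638 -> [220, 638]
  L3: h(220,638)=(220*31+638)%997=479 -> [479]
  root = 479 == target 479  ** MATCH **
Candidate C: set leaf[3] = 60 -> leaves = [21, 34, 93, 60, 58, 67, 19, 56]
  L0: [21, 34, 93, 60, 58, 67, 19, 56]
  L1: h(21,34)=(21*31+34)%997=685 h(93,60)=(93*31+60)%997=949 h(58,67)=(58*31+67)%997=868 h(19,56)=(19*31+56)%997=645 -> [685, 949, 868, 645]
  L2: h(685,949)=(685*31+949)%997=250 h(868,645)=(868*31+645)%997=634 -> [250, 634]
  L3: h(250,634)=(250*31+634)%997=408 -> [408]
  root = 408 != target 479
Candidate B produces the target root.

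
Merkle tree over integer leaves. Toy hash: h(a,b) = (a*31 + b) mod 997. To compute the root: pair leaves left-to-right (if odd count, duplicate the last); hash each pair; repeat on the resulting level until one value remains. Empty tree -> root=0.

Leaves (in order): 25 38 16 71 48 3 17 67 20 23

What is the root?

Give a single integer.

Answer: 532

Derivation:
L0: [25, 38, 16, 71, 48, 3, 17, 67, 20, 23]
L1: h(25,38)=(25*31+38)%997=813 h(16,71)=(16*31+71)%997=567 h(48,3)=(48*31+3)%997=494 h(17,67)=(17*31+67)%997=594 h(20,23)=(20*31+23)%997=643 -> [813, 567, 494, 594, 643]
L2: h(813,567)=(813*31+567)%997=845 h(494,594)=(494*31+594)%997=953 h(643,643)=(643*31+643)%997=636 -> [845, 953, 636]
L3: h(845,953)=(845*31+953)%997=229 h(636,636)=(636*31+636)%997=412 -> [229, 412]
L4: h(229,412)=(229*31+412)%997=532 -> [532]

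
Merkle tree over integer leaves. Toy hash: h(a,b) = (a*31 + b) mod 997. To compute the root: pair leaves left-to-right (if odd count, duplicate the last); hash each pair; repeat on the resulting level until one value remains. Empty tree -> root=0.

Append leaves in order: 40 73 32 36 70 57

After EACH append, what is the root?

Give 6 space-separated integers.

Answer: 40 316 850 854 448 32

Derivation:
After append 40 (leaves=[40]):
  L0: [40]
  root=40
After append 73 (leaves=[40, 73]):
  L0: [40, 73]
  L1: h(40,73)=(40*31+73)%997=316 -> [316]
  root=316
After append 32 (leaves=[40, 73, 32]):
  L0: [40, 73, 32]
  L1: h(40,73)=(40*31+73)%997=316 h(32,32)=(32*31+32)%997=27 -> [316, 27]
  L2: h(316,27)=(316*31+27)%997=850 -> [850]
  root=850
After append 36 (leaves=[40, 73, 32, 36]):
  L0: [40, 73, 32, 36]
  L1: h(40,73)=(40*31+73)%997=316 h(32,36)=(32*31+36)%997=31 -> [316, 31]
  L2: h(316,31)=(316*31+31)%997=854 -> [854]
  root=854
After append 70 (leaves=[40, 73, 32, 36, 70]):
  L0: [40, 73, 32, 36, 70]
  L1: h(40,73)=(40*31+73)%997=316 h(32,36)=(32*31+36)%997=31 h(70,70)=(70*31+70)%997=246 -> [316, 31, 246]
  L2: h(316,31)=(316*31+31)%997=854 h(246,246)=(246*31+246)%997=893 -> [854, 893]
  L3: h(854,893)=(854*31+893)%997=448 -> [448]
  root=448
After append 57 (leaves=[40, 73, 32, 36, 70, 57]):
  L0: [40, 73, 32, 36, 70, 57]
  L1: h(40,73)=(40*31+73)%997=316 h(32,36)=(32*31+36)%997=31 h(70,57)=(70*31+57)%997=233 -> [316, 31, 233]
  L2: h(316,31)=(316*31+31)%997=854 h(233,233)=(233*31+233)%997=477 -> [854, 477]
  L3: h(854,477)=(854*31+477)%997=32 -> [32]
  root=32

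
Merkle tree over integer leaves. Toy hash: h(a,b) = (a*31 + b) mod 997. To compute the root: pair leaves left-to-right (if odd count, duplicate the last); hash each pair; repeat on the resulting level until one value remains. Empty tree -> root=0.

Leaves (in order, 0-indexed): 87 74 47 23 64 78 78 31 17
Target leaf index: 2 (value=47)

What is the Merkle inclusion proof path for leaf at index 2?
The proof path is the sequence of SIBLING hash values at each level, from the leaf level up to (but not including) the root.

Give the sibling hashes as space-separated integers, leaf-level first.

L0 (leaves): [87, 74, 47, 23, 64, 78, 78, 31, 17], target index=2
L1: h(87,74)=(87*31+74)%997=777 [pair 0] h(47,23)=(47*31+23)%997=483 [pair 1] h(64,78)=(64*31+78)%997=68 [pair 2] h(78,31)=(78*31+31)%997=455 [pair 3] h(17,17)=(17*31+17)%997=544 [pair 4] -> [777, 483, 68, 455, 544]
  Sibling for proof at L0: 23
L2: h(777,483)=(777*31+483)%997=642 [pair 0] h(68,455)=(68*31+455)%997=569 [pair 1] h(544,544)=(544*31+544)%997=459 [pair 2] -> [642, 569, 459]
  Sibling for proof at L1: 777
L3: h(642,569)=(642*31+569)%997=531 [pair 0] h(459,459)=(459*31+459)%997=730 [pair 1] -> [531, 730]
  Sibling for proof at L2: 569
L4: h(531,730)=(531*31+730)%997=242 [pair 0] -> [242]
  Sibling for proof at L3: 730
Root: 242
Proof path (sibling hashes from leaf to root): [23, 777, 569, 730]

Answer: 23 777 569 730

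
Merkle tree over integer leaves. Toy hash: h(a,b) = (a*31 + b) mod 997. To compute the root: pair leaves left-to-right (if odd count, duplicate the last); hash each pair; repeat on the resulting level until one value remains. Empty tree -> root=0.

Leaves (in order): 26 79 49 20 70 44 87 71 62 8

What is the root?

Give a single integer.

Answer: 186

Derivation:
L0: [26, 79, 49, 20, 70, 44, 87, 71, 62, 8]
L1: h(26,79)=(26*31+79)%997=885 h(49,20)=(49*31+20)%997=542 h(70,44)=(70*31+44)%997=220 h(87,71)=(87*31+71)%997=774 h(62,8)=(62*31+8)%997=933 -> [885, 542, 220, 774, 933]
L2: h(885,542)=(885*31+542)%997=61 h(220,774)=(220*31+774)%997=615 h(933,933)=(933*31+933)%997=943 -> [61, 615, 943]
L3: h(61,615)=(61*31+615)%997=512 h(943,943)=(943*31+943)%997=266 -> [512, 266]
L4: h(512,266)=(512*31+266)%997=186 -> [186]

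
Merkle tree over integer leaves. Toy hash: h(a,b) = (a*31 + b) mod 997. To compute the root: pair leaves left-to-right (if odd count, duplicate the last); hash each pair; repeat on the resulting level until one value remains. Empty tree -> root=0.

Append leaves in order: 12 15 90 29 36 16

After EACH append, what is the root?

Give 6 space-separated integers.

After append 12 (leaves=[12]):
  L0: [12]
  root=12
After append 15 (leaves=[12, 15]):
  L0: [12, 15]
  L1: h(12,15)=(12*31+15)%997=387 -> [387]
  root=387
After append 90 (leaves=[12, 15, 90]):
  L0: [12, 15, 90]
  L1: h(12,15)=(12*31+15)%997=387 h(90,90)=(90*31+90)%997=886 -> [387, 886]
  L2: h(387,886)=(387*31+886)%997=919 -> [919]
  root=919
After append 29 (leaves=[12, 15, 90, 29]):
  L0: [12, 15, 90, 29]
  L1: h(12,15)=(12*31+15)%997=387 h(90,29)=(90*31+29)%997=825 -> [387, 825]
  L2: h(387,825)=(387*31+825)%997=858 -> [858]
  root=858
After append 36 (leaves=[12, 15, 90, 29, 36]):
  L0: [12, 15, 90, 29, 36]
  L1: h(12,15)=(12*31+15)%997=387 h(90,29)=(90*31+29)%997=825 h(36,36)=(36*31+36)%997=155 -> [387, 825, 155]
  L2: h(387,825)=(387*31+825)%997=858 h(155,155)=(155*31+155)%997=972 -> [858, 972]
  L3: h(858,972)=(858*31+972)%997=651 -> [651]
  root=651
After append 16 (leaves=[12, 15, 90, 29, 36, 16]):
  L0: [12, 15, 90, 29, 36, 16]
  L1: h(12,15)=(12*31+15)%997=387 h(90,29)=(90*31+29)%997=825 h(36,16)=(36*31+16)%997=135 -> [387, 825, 135]
  L2: h(387,825)=(387*31+825)%997=858 h(135,135)=(135*31+135)%997=332 -> [858, 332]
  L3: h(858,332)=(858*31+332)%997=11 -> [11]
  root=11

Answer: 12 387 919 858 651 11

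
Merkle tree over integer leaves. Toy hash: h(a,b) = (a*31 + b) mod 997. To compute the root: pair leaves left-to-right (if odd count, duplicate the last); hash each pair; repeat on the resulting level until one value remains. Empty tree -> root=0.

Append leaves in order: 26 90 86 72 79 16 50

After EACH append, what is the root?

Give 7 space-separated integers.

After append 26 (leaves=[26]):
  L0: [26]
  root=26
After append 90 (leaves=[26, 90]):
  L0: [26, 90]
  L1: h(26,90)=(26*31+90)%997=896 -> [896]
  root=896
After append 86 (leaves=[26, 90, 86]):
  L0: [26, 90, 86]
  L1: h(26,90)=(26*31+90)%997=896 h(86,86)=(86*31+86)%997=758 -> [896, 758]
  L2: h(896,758)=(896*31+758)%997=618 -> [618]
  root=618
After append 72 (leaves=[26, 90, 86, 72]):
  L0: [26, 90, 86, 72]
  L1: h(26,90)=(26*31+90)%997=896 h(86,72)=(86*31+72)%997=744 -> [896, 744]
  L2: h(896,744)=(896*31+744)%997=604 -> [604]
  root=604
After append 79 (leaves=[26, 90, 86, 72, 79]):
  L0: [26, 90, 86, 72, 79]
  L1: h(26,90)=(26*31+90)%997=896 h(86,72)=(86*31+72)%997=744 h(79,79)=(79*31+79)%997=534 -> [896, 744, 534]
  L2: h(896,744)=(896*31+744)%997=604 h(534,534)=(534*31+534)%997=139 -> [604, 139]
  L3: h(604,139)=(604*31+139)%997=917 -> [917]
  root=917
After append 16 (leaves=[26, 90, 86, 72, 79, 16]):
  L0: [26, 90, 86, 72, 79, 16]
  L1: h(26,90)=(26*31+90)%997=896 h(86,72)=(86*31+72)%997=744 h(79,16)=(79*31+16)%997=471 -> [896, 744, 471]
  L2: h(896,744)=(896*31+744)%997=604 h(471,471)=(471*31+471)%997=117 -> [604, 117]
  L3: h(604,117)=(604*31+117)%997=895 -> [895]
  root=895
After append 50 (leaves=[26, 90, 86, 72, 79, 16, 50]):
  L0: [26, 90, 86, 72, 79, 16, 50]
  L1: h(26,90)=(26*31+90)%997=896 h(86,72)=(86*31+72)%997=744 h(79,16)=(79*31+16)%997=471 h(50,50)=(50*31+50)%997=603 -> [896, 744, 471, 603]
  L2: h(896,744)=(896*31+744)%997=604 h(471,603)=(471*31+603)%997=249 -> [604, 249]
  L3: h(604,249)=(604*31+249)%997=30 -> [30]
  root=30

Answer: 26 896 618 604 917 895 30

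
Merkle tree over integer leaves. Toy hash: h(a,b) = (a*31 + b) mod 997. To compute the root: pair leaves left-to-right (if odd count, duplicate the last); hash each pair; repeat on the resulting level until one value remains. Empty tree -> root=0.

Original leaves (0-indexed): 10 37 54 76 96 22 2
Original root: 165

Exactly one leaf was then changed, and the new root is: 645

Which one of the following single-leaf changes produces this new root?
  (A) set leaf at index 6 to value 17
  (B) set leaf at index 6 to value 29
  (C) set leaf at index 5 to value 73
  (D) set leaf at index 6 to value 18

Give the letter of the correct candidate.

Original leaves: [10, 37, 54, 76, 96, 22, 2]
Target new root: 645
Try each candidate change and compute the resulting root:
Candidate A: set leaf[6] = 17 -> leaves = [10, 37, 54, 76, 96, 22, 17]
  L0: [10, 37, 54, 76, 96, 22, 17]
  L1: h(10,37)=(10*31+37)%997=347 h(54,76)=(54*31+76)%997=753 h(96,22)=(96*31+22)%997=7 h(17,17)=(17*31+17)%997=544 -> [347, 753, 7, 544]
  L2: h(347,753)=(347*31+753)%997=543 h(7,544)=(7*31+544)%997=761 -> [543, 761]
  L3: h(543,761)=(543*31+761)%997=645 -> [645]
  root = 645 == target 645  ** MATCH **
Candidate B: set leaf[6] = 29 -> leaves = [10, 37, 54, 76, 96, 22, 29]
  L0: [10, 37, 54, 76, 96, 22, 29]
  L1: h(10,37)=(10*31+37)%997=347 h(54,76)=(54*31+76)%997=753 h(96,22)=(96*31+22)%997=7 h(29,29)=(29*31+29)%997=928 -> [347, 753, 7, 928]
  L2: h(347,753)=(347*31+753)%997=543 h(7,928)=(7*31+928)%997=148 -> [543, 148]
  L3: h(543,148)=(543*31+148)%997=32 -> [32]
  root = 32 != target 645
Candidate C: set leaf[5] = 73 -> leaves = [10, 37, 54, 76, 96, 73, 2]
  L0: [10, 37, 54, 76, 96, 73, 2]
  L1: h(10,37)=(10*31+37)%997=347 h(54,76)=(54*31+76)%997=753 h(96,73)=(96*31+73)%997=58 h(2,2)=(2*31+2)%997=64 -> [347, 753, 58, 64]
  L2: h(347,753)=(347*31+753)%997=543 h(58,64)=(58*31+64)%997=865 -> [543, 865]
  L3: h(543,865)=(543*31+865)%997=749 -> [749]
  root = 749 != target 645
Candidate D: set leaf[6] = 18 -> leaves = [10, 37, 54, 76, 96, 22, 18]
  L0: [10, 37, 54, 76, 96, 22, 18]
  L1: h(10,37)=(10*31+37)%997=347 h(54,76)=(54*31+76)%997=753 h(96,22)=(96*31+22)%997=7 h(18,18)=(18*31+18)%997=576 -> [347, 753, 7, 576]
  L2: h(347,753)=(347*31+753)%997=543 h(7,576)=(7*31+576)%997=793 -> [543, 793]
  L3: h(543,793)=(543*31+793)%997=677 -> [677]
  root = 677 != target 645
Candidate A produces the target root.

Answer: A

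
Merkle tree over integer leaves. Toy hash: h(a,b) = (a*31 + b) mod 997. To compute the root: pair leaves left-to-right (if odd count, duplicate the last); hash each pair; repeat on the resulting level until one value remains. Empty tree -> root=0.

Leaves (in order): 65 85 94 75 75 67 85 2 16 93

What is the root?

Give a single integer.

L0: [65, 85, 94, 75, 75, 67, 85, 2, 16, 93]
L1: h(65,85)=(65*31+85)%997=106 h(94,75)=(94*31+75)%997=995 h(75,67)=(75*31+67)%997=398 h(85,2)=(85*31+2)%997=643 h(16,93)=(16*31+93)%997=589 -> [106, 995, 398, 643, 589]
L2: h(106,995)=(106*31+995)%997=293 h(398,643)=(398*31+643)%997=20 h(589,589)=(589*31+589)%997=902 -> [293, 20, 902]
L3: h(293,20)=(293*31+20)%997=130 h(902,902)=(902*31+902)%997=948 -> [130, 948]
L4: h(130,948)=(130*31+948)%997=990 -> [990]

Answer: 990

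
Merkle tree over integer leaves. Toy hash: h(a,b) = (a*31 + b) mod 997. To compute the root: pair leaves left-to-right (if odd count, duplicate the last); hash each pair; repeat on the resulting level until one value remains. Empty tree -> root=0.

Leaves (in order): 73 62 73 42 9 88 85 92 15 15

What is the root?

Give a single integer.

L0: [73, 62, 73, 42, 9, 88, 85, 92, 15, 15]
L1: h(73,62)=(73*31+62)%997=331 h(73,42)=(73*31+42)%997=311 h(9,88)=(9*31+88)%997=367 h(85,92)=(85*31+92)%997=733 h(15,15)=(15*31+15)%997=480 -> [331, 311, 367, 733, 480]
L2: h(331,311)=(331*31+311)%997=602 h(367,733)=(367*31+733)%997=146 h(480,480)=(480*31+480)%997=405 -> [602, 146, 405]
L3: h(602,146)=(602*31+146)%997=862 h(405,405)=(405*31+405)%997=996 -> [862, 996]
L4: h(862,996)=(862*31+996)%997=799 -> [799]

Answer: 799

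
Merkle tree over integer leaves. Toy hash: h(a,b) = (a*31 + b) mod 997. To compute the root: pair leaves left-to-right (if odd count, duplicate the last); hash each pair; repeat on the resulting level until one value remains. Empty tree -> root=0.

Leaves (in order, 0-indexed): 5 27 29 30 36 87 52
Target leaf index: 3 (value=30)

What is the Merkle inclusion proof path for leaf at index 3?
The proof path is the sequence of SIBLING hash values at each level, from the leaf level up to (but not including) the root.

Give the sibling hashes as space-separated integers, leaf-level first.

Answer: 29 182 74

Derivation:
L0 (leaves): [5, 27, 29, 30, 36, 87, 52], target index=3
L1: h(5,27)=(5*31+27)%997=182 [pair 0] h(29,30)=(29*31+30)%997=929 [pair 1] h(36,87)=(36*31+87)%997=206 [pair 2] h(52,52)=(52*31+52)%997=667 [pair 3] -> [182, 929, 206, 667]
  Sibling for proof at L0: 29
L2: h(182,929)=(182*31+929)%997=589 [pair 0] h(206,667)=(206*31+667)%997=74 [pair 1] -> [589, 74]
  Sibling for proof at L1: 182
L3: h(589,74)=(589*31+74)%997=387 [pair 0] -> [387]
  Sibling for proof at L2: 74
Root: 387
Proof path (sibling hashes from leaf to root): [29, 182, 74]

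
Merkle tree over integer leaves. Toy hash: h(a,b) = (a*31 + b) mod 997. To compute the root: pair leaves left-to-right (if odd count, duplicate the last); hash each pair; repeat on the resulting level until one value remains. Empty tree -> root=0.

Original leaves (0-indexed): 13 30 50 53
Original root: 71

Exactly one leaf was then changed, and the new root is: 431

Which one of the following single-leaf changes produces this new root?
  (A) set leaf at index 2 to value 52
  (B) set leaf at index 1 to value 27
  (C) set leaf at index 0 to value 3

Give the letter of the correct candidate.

Answer: C

Derivation:
Original leaves: [13, 30, 50, 53]
Target new root: 431
Try each candidate change and compute the resulting root:
Candidate A: set leaf[2] = 52 -> leaves = [13, 30, 52, 53]
  L0: [13, 30, 52, 53]
  L1: h(13,30)=(13*31+30)%997=433 h(52,53)=(52*31+53)%997=668 -> [433, 668]
  L2: h(433,668)=(433*31+668)%997=133 -> [133]
  root = 133 != target 431
Candidate B: set leaf[1] = 27 -> leaves = [13, 27, 50, 53]
  L0: [13, 27, 50, 53]
  L1: h(13,27)=(13*31+27)%997=430 h(50,53)=(50*31+53)%997=606 -> [430, 606]
  L2: h(430,606)=(430*31+606)%997=975 -> [975]
  root = 975 != target 431
Candidate C: set leaf[0] = 3 -> leaves = [3, 30, 50, 53]
  L0: [3, 30, 50, 53]
  L1: h(3,30)=(3*31+30)%997=123 h(50,53)=(50*31+53)%997=606 -> [123, 606]
  L2: h(123,606)=(123*31+606)%997=431 -> [431]
  root = 431 == target 431  ** MATCH **
Candidate C produces the target root.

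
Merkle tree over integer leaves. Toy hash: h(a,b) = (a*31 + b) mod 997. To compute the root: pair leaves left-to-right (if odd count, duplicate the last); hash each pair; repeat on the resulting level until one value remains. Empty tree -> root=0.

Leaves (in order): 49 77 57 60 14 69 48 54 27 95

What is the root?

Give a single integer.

L0: [49, 77, 57, 60, 14, 69, 48, 54, 27, 95]
L1: h(49,77)=(49*31+77)%997=599 h(57,60)=(57*31+60)%997=830 h(14,69)=(14*31+69)%997=503 h(48,54)=(48*31+54)%997=545 h(27,95)=(27*31+95)%997=932 -> [599, 830, 503, 545, 932]
L2: h(599,830)=(599*31+830)%997=456 h(503,545)=(503*31+545)%997=186 h(932,932)=(932*31+932)%997=911 -> [456, 186, 911]
L3: h(456,186)=(456*31+186)%997=364 h(911,911)=(911*31+911)%997=239 -> [364, 239]
L4: h(364,239)=(364*31+239)%997=556 -> [556]

Answer: 556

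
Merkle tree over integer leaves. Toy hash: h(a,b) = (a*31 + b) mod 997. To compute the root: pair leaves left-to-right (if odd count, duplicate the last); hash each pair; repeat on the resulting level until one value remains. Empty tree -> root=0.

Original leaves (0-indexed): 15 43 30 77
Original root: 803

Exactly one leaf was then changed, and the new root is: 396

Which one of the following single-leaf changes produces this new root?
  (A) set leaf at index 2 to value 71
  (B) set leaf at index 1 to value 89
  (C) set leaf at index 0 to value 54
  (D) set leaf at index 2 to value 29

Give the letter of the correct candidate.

Answer: C

Derivation:
Original leaves: [15, 43, 30, 77]
Target new root: 396
Try each candidate change and compute the resulting root:
Candidate A: set leaf[2] = 71 -> leaves = [15, 43, 71, 77]
  L0: [15, 43, 71, 77]
  L1: h(15,43)=(15*31+43)%997=508 h(71,77)=(71*31+77)%997=284 -> [508, 284]
  L2: h(508,284)=(508*31+284)%997=80 -> [80]
  root = 80 != target 396
Candidate B: set leaf[1] = 89 -> leaves = [15, 89, 30, 77]
  L0: [15, 89, 30, 77]
  L1: h(15,89)=(15*31+89)%997=554 h(30,77)=(30*31+77)%997=10 -> [554, 10]
  L2: h(554,10)=(554*31+10)%997=235 -> [235]
  root = 235 != target 396
Candidate C: set leaf[0] = 54 -> leaves = [54, 43, 30, 77]
  L0: [54, 43, 30, 77]
  L1: h(54,43)=(54*31+43)%997=720 h(30,77)=(30*31+77)%997=10 -> [720, 10]
  L2: h(720,10)=(720*31+10)%997=396 -> [396]
  root = 396 == target 396  ** MATCH **
Candidate D: set leaf[2] = 29 -> leaves = [15, 43, 29, 77]
  L0: [15, 43, 29, 77]
  L1: h(15,43)=(15*31+43)%997=508 h(29,77)=(29*31+77)%997=976 -> [508, 976]
  L2: h(508,976)=(508*31+976)%997=772 -> [772]
  root = 772 != target 396
Candidate C produces the target root.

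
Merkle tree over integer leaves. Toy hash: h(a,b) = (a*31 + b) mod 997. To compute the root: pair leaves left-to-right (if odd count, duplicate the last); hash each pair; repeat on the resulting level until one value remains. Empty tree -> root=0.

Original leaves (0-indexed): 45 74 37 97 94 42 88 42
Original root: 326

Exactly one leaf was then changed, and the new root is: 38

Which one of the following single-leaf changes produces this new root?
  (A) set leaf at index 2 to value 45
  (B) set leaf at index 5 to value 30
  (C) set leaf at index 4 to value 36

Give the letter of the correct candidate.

Answer: A

Derivation:
Original leaves: [45, 74, 37, 97, 94, 42, 88, 42]
Target new root: 38
Try each candidate change and compute the resulting root:
Candidate A: set leaf[2] = 45 -> leaves = [45, 74, 45, 97, 94, 42, 88, 42]
  L0: [45, 74, 45, 97, 94, 42, 88, 42]
  L1: h(45,74)=(45*31+74)%997=472 h(45,97)=(45*31+97)%997=495 h(94,42)=(94*31+42)%997=962 h(88,42)=(88*31+42)%997=776 -> [472, 495, 962, 776]
  L2: h(472,495)=(472*31+495)%997=172 h(962,776)=(962*31+776)%997=688 -> [172, 688]
  L3: h(172,688)=(172*31+688)%997=38 -> [38]
  root = 38 == target 38  ** MATCH **
Candidate B: set leaf[5] = 30 -> leaves = [45, 74, 37, 97, 94, 30, 88, 42]
  L0: [45, 74, 37, 97, 94, 30, 88, 42]
  L1: h(45,74)=(45*31+74)%997=472 h(37,97)=(37*31+97)%997=247 h(94,30)=(94*31+30)%997=950 h(88,42)=(88*31+42)%997=776 -> [472, 247, 950, 776]
  L2: h(472,247)=(472*31+247)%997=921 h(950,776)=(950*31+776)%997=316 -> [921, 316]
  L3: h(921,316)=(921*31+316)%997=951 -> [951]
  root = 951 != target 38
Candidate C: set leaf[4] = 36 -> leaves = [45, 74, 37, 97, 36, 42, 88, 42]
  L0: [45, 74, 37, 97, 36, 42, 88, 42]
  L1: h(45,74)=(45*31+74)%997=472 h(37,97)=(37*31+97)%997=247 h(36,42)=(36*31+42)%997=161 h(88,42)=(88*31+42)%997=776 -> [472, 247, 161, 776]
  L2: h(472,247)=(472*31+247)%997=921 h(161,776)=(161*31+776)%997=782 -> [921, 782]
  L3: h(921,782)=(921*31+782)%997=420 -> [420]
  root = 420 != target 38
Candidate A produces the target root.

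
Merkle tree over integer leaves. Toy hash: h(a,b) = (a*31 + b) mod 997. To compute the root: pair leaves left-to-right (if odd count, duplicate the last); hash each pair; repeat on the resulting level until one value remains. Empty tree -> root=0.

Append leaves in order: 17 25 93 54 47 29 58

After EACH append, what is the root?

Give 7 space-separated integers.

Answer: 17 552 148 109 660 84 454

Derivation:
After append 17 (leaves=[17]):
  L0: [17]
  root=17
After append 25 (leaves=[17, 25]):
  L0: [17, 25]
  L1: h(17,25)=(17*31+25)%997=552 -> [552]
  root=552
After append 93 (leaves=[17, 25, 93]):
  L0: [17, 25, 93]
  L1: h(17,25)=(17*31+25)%997=552 h(93,93)=(93*31+93)%997=982 -> [552, 982]
  L2: h(552,982)=(552*31+982)%997=148 -> [148]
  root=148
After append 54 (leaves=[17, 25, 93, 54]):
  L0: [17, 25, 93, 54]
  L1: h(17,25)=(17*31+25)%997=552 h(93,54)=(93*31+54)%997=943 -> [552, 943]
  L2: h(552,943)=(552*31+943)%997=109 -> [109]
  root=109
After append 47 (leaves=[17, 25, 93, 54, 47]):
  L0: [17, 25, 93, 54, 47]
  L1: h(17,25)=(17*31+25)%997=552 h(93,54)=(93*31+54)%997=943 h(47,47)=(47*31+47)%997=507 -> [552, 943, 507]
  L2: h(552,943)=(552*31+943)%997=109 h(507,507)=(507*31+507)%997=272 -> [109, 272]
  L3: h(109,272)=(109*31+272)%997=660 -> [660]
  root=660
After append 29 (leaves=[17, 25, 93, 54, 47, 29]):
  L0: [17, 25, 93, 54, 47, 29]
  L1: h(17,25)=(17*31+25)%997=552 h(93,54)=(93*31+54)%997=943 h(47,29)=(47*31+29)%997=489 -> [552, 943, 489]
  L2: h(552,943)=(552*31+943)%997=109 h(489,489)=(489*31+489)%997=693 -> [109, 693]
  L3: h(109,693)=(109*31+693)%997=84 -> [84]
  root=84
After append 58 (leaves=[17, 25, 93, 54, 47, 29, 58]):
  L0: [17, 25, 93, 54, 47, 29, 58]
  L1: h(17,25)=(17*31+25)%997=552 h(93,54)=(93*31+54)%997=943 h(47,29)=(47*31+29)%997=489 h(58,58)=(58*31+58)%997=859 -> [552, 943, 489, 859]
  L2: h(552,943)=(552*31+943)%997=109 h(489,859)=(489*31+859)%997=66 -> [109, 66]
  L3: h(109,66)=(109*31+66)%997=454 -> [454]
  root=454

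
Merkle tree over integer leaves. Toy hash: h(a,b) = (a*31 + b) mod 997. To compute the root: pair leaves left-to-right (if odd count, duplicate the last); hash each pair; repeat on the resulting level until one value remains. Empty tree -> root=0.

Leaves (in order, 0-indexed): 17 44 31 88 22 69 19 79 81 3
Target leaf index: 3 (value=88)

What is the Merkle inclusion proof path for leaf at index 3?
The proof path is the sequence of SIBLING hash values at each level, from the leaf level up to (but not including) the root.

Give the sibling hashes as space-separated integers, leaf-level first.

L0 (leaves): [17, 44, 31, 88, 22, 69, 19, 79, 81, 3], target index=3
L1: h(17,44)=(17*31+44)%997=571 [pair 0] h(31,88)=(31*31+88)%997=52 [pair 1] h(22,69)=(22*31+69)%997=751 [pair 2] h(19,79)=(19*31+79)%997=668 [pair 3] h(81,3)=(81*31+3)%997=520 [pair 4] -> [571, 52, 751, 668, 520]
  Sibling for proof at L0: 31
L2: h(571,52)=(571*31+52)%997=804 [pair 0] h(751,668)=(751*31+668)%997=21 [pair 1] h(520,520)=(520*31+520)%997=688 [pair 2] -> [804, 21, 688]
  Sibling for proof at L1: 571
L3: h(804,21)=(804*31+21)%997=20 [pair 0] h(688,688)=(688*31+688)%997=82 [pair 1] -> [20, 82]
  Sibling for proof at L2: 21
L4: h(20,82)=(20*31+82)%997=702 [pair 0] -> [702]
  Sibling for proof at L3: 82
Root: 702
Proof path (sibling hashes from leaf to root): [31, 571, 21, 82]

Answer: 31 571 21 82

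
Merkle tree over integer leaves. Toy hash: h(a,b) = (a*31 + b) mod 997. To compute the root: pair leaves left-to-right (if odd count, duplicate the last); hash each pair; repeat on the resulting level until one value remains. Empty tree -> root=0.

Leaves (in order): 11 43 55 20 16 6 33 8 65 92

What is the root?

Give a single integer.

L0: [11, 43, 55, 20, 16, 6, 33, 8, 65, 92]
L1: h(11,43)=(11*31+43)%997=384 h(55,20)=(55*31+20)%997=728 h(16,6)=(16*31+6)%997=502 h(33,8)=(33*31+8)%997=34 h(65,92)=(65*31+92)%997=113 -> [384, 728, 502, 34, 113]
L2: h(384,728)=(384*31+728)%997=668 h(502,34)=(502*31+34)%997=641 h(113,113)=(113*31+113)%997=625 -> [668, 641, 625]
L3: h(668,641)=(668*31+641)%997=412 h(625,625)=(625*31+625)%997=60 -> [412, 60]
L4: h(412,60)=(412*31+60)%997=868 -> [868]

Answer: 868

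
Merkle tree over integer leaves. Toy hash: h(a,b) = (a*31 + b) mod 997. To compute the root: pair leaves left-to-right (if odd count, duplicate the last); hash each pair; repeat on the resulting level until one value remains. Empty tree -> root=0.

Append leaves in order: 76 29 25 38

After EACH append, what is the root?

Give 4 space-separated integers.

Answer: 76 391 957 970

Derivation:
After append 76 (leaves=[76]):
  L0: [76]
  root=76
After append 29 (leaves=[76, 29]):
  L0: [76, 29]
  L1: h(76,29)=(76*31+29)%997=391 -> [391]
  root=391
After append 25 (leaves=[76, 29, 25]):
  L0: [76, 29, 25]
  L1: h(76,29)=(76*31+29)%997=391 h(25,25)=(25*31+25)%997=800 -> [391, 800]
  L2: h(391,800)=(391*31+800)%997=957 -> [957]
  root=957
After append 38 (leaves=[76, 29, 25, 38]):
  L0: [76, 29, 25, 38]
  L1: h(76,29)=(76*31+29)%997=391 h(25,38)=(25*31+38)%997=813 -> [391, 813]
  L2: h(391,813)=(391*31+813)%997=970 -> [970]
  root=970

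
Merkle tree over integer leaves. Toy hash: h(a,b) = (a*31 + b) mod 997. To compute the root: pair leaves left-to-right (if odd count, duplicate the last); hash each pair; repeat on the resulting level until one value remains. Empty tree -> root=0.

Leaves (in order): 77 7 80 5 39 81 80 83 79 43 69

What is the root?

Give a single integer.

L0: [77, 7, 80, 5, 39, 81, 80, 83, 79, 43, 69]
L1: h(77,7)=(77*31+7)%997=400 h(80,5)=(80*31+5)%997=491 h(39,81)=(39*31+81)%997=293 h(80,83)=(80*31+83)%997=569 h(79,43)=(79*31+43)%997=498 h(69,69)=(69*31+69)%997=214 -> [400, 491, 293, 569, 498, 214]
L2: h(400,491)=(400*31+491)%997=927 h(293,569)=(293*31+569)%997=679 h(498,214)=(498*31+214)%997=697 -> [927, 679, 697]
L3: h(927,679)=(927*31+679)%997=503 h(697,697)=(697*31+697)%997=370 -> [503, 370]
L4: h(503,370)=(503*31+370)%997=11 -> [11]

Answer: 11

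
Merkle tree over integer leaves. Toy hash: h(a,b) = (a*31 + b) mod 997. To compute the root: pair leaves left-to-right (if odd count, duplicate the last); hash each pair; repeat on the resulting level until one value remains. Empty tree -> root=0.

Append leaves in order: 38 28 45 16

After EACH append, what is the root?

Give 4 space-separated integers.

Answer: 38 209 940 911

Derivation:
After append 38 (leaves=[38]):
  L0: [38]
  root=38
After append 28 (leaves=[38, 28]):
  L0: [38, 28]
  L1: h(38,28)=(38*31+28)%997=209 -> [209]
  root=209
After append 45 (leaves=[38, 28, 45]):
  L0: [38, 28, 45]
  L1: h(38,28)=(38*31+28)%997=209 h(45,45)=(45*31+45)%997=443 -> [209, 443]
  L2: h(209,443)=(209*31+443)%997=940 -> [940]
  root=940
After append 16 (leaves=[38, 28, 45, 16]):
  L0: [38, 28, 45, 16]
  L1: h(38,28)=(38*31+28)%997=209 h(45,16)=(45*31+16)%997=414 -> [209, 414]
  L2: h(209,414)=(209*31+414)%997=911 -> [911]
  root=911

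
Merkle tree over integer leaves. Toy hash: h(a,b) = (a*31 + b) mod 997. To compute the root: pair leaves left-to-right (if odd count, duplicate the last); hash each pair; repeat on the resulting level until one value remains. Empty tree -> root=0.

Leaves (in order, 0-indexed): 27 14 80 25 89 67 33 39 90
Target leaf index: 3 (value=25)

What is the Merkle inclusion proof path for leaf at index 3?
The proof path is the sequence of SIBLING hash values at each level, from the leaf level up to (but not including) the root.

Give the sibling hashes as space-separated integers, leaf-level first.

L0 (leaves): [27, 14, 80, 25, 89, 67, 33, 39, 90], target index=3
L1: h(27,14)=(27*31+14)%997=851 [pair 0] h(80,25)=(80*31+25)%997=511 [pair 1] h(89,67)=(89*31+67)%997=832 [pair 2] h(33,39)=(33*31+39)%997=65 [pair 3] h(90,90)=(90*31+90)%997=886 [pair 4] -> [851, 511, 832, 65, 886]
  Sibling for proof at L0: 80
L2: h(851,511)=(851*31+511)%997=970 [pair 0] h(832,65)=(832*31+65)%997=932 [pair 1] h(886,886)=(886*31+886)%997=436 [pair 2] -> [970, 932, 436]
  Sibling for proof at L1: 851
L3: h(970,932)=(970*31+932)%997=95 [pair 0] h(436,436)=(436*31+436)%997=991 [pair 1] -> [95, 991]
  Sibling for proof at L2: 932
L4: h(95,991)=(95*31+991)%997=945 [pair 0] -> [945]
  Sibling for proof at L3: 991
Root: 945
Proof path (sibling hashes from leaf to root): [80, 851, 932, 991]

Answer: 80 851 932 991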